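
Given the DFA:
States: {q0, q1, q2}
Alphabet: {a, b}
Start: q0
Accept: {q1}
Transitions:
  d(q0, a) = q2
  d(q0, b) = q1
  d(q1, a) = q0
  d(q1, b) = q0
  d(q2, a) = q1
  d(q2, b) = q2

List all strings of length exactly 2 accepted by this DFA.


All strings of length 2: 4 total
Accepted: 1

"aa"


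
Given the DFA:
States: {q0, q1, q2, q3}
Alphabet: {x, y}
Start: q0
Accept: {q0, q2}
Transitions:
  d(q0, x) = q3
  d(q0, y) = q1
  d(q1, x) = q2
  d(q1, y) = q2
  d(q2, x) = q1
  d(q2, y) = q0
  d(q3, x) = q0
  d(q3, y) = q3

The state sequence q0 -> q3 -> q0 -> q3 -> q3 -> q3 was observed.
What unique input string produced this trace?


Trace back each transition to find the symbol:
  q0 --[x]--> q3
  q3 --[x]--> q0
  q0 --[x]--> q3
  q3 --[y]--> q3
  q3 --[y]--> q3

"xxxyy"


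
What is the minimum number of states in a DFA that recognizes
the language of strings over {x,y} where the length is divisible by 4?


States track (length) mod 4.
Need 4 states: one per remainder 0..3; accept = remainder 0.

4


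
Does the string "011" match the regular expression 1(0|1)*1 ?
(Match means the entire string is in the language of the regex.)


|string| = 3; first = '0'; last = '1'

No, "011" does not match 1(0|1)*1


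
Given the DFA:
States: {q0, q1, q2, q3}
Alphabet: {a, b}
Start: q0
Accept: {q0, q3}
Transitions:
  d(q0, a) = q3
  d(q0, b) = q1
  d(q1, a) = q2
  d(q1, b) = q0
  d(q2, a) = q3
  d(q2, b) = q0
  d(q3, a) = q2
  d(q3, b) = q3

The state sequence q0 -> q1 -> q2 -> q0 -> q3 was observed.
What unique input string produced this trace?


Trace back each transition to find the symbol:
  q0 --[b]--> q1
  q1 --[a]--> q2
  q2 --[b]--> q0
  q0 --[a]--> q3

"baba"


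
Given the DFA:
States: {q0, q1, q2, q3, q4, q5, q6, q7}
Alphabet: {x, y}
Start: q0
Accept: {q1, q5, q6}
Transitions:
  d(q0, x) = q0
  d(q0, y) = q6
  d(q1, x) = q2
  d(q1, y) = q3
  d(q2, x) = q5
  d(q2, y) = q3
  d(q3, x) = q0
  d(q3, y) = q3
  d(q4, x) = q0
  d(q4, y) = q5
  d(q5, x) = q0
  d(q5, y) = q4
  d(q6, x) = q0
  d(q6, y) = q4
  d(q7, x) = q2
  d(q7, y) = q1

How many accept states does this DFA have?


Accept states listed: {q1, q5, q6}
Counting: q1(1) q5(2) q6(3)

3


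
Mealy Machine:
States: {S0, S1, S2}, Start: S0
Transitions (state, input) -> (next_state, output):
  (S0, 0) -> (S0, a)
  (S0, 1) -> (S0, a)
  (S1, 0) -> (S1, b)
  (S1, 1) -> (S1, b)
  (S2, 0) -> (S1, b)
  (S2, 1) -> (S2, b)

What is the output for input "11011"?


Step-by-step:
  (S0, 1) -> (S0, a)
  (S0, 1) -> (S0, a)
  (S0, 0) -> (S0, a)
  (S0, 1) -> (S0, a)
  (S0, 1) -> (S0, a)

"aaaaa"


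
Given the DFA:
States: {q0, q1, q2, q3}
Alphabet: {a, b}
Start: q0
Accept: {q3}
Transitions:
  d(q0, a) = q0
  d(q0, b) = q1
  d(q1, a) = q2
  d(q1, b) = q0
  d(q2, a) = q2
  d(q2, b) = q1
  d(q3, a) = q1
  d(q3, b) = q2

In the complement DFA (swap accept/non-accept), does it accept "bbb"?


Trace: q0 -> q1 -> q0 -> q1
Final: q1
Original accept: {q3}
Complement: q1 is not in original accept

Yes, complement accepts (original rejects)


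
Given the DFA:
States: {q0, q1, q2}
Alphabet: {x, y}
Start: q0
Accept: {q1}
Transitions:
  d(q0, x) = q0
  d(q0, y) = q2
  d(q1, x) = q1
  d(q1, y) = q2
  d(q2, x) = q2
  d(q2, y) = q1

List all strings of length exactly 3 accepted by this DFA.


All strings of length 3: 8 total
Accepted: 3

"xyy", "yxy", "yyx"


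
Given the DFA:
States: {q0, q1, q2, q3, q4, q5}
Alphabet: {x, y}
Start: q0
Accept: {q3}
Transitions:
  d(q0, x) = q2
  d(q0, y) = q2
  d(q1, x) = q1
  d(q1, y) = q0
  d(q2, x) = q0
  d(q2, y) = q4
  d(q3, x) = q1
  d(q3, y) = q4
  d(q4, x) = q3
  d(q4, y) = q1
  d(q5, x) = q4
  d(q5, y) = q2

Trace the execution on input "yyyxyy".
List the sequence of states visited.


Input: yyyxyy
d(q0, y) = q2
d(q2, y) = q4
d(q4, y) = q1
d(q1, x) = q1
d(q1, y) = q0
d(q0, y) = q2


q0 -> q2 -> q4 -> q1 -> q1 -> q0 -> q2


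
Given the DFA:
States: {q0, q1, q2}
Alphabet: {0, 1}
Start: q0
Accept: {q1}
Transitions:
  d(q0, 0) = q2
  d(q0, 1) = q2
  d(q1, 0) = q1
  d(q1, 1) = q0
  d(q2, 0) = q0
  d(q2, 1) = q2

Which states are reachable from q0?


BFS from q0:
  layer 0: {q0}
  layer 1: {q2}

{q0, q2}


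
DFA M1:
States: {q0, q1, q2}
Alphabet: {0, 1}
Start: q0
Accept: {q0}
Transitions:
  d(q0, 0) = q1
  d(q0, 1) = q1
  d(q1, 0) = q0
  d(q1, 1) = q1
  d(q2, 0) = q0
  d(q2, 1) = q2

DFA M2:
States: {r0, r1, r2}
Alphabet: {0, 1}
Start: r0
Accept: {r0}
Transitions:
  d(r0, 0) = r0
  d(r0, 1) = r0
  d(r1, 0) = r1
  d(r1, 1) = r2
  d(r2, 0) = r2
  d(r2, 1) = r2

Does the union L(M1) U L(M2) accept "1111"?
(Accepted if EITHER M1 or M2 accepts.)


M1: final=q1 accepted=False
M2: final=r0 accepted=True

Yes, union accepts


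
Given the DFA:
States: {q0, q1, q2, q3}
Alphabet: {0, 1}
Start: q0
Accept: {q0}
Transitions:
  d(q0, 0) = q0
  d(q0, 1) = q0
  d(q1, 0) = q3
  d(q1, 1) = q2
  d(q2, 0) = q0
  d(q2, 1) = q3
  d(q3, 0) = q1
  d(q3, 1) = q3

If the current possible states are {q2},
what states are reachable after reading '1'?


Apply transition on '1' from each current state:
  d(q2, 1) = q3

{q3}


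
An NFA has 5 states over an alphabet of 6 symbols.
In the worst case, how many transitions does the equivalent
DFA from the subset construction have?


Subset construction: one DFA state per subset of NFA states = 2^5 = 32 states.
Each DFA state has 6 outgoing transitions: 32 * 6 = 192

192


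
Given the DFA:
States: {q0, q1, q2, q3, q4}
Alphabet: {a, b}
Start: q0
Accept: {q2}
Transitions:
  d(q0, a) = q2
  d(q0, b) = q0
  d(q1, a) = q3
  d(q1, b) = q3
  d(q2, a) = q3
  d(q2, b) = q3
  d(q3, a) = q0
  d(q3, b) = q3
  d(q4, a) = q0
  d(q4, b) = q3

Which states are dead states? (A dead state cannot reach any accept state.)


Forward reachability from each state:
  q0 -> reaches accept state q2 (live)
  q1 -> reaches accept state q2 (live)
  q2 -> reaches accept state q2 (live)
  q3 -> reaches accept state q2 (live)
  q4 -> reaches accept state q2 (live)

None (all states can reach an accept state)


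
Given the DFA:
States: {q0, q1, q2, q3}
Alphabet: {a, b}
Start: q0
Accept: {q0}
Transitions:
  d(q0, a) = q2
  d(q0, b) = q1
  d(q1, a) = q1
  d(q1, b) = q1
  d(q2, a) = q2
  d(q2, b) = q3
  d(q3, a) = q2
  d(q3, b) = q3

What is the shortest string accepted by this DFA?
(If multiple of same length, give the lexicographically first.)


BFS by string length (lex-first path to each state shown):
  len 0: q0<-""
Found accept state at length 0.

"" (empty string)


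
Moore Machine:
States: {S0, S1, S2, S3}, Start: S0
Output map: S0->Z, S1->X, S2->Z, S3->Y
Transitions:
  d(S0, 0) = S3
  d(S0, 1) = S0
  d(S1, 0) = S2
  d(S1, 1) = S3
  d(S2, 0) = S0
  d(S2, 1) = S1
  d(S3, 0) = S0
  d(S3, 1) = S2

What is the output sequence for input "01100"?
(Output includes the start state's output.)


Start: S0 (output Z)
  --0--> S3 (output Y)
  --1--> S2 (output Z)
  --1--> S1 (output X)
  --0--> S2 (output Z)
  --0--> S0 (output Z)

"ZYZXZZ"


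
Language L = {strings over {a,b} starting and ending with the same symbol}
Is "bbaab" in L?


first = 'b', last = 'b'

Yes, "bbaab" is in L


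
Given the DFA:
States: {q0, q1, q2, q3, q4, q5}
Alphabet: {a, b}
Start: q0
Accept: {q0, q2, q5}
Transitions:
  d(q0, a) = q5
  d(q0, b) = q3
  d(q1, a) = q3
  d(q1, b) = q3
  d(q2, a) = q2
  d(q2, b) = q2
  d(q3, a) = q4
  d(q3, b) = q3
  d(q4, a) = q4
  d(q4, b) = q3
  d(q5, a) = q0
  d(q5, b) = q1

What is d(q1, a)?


Looking up transition d(q1, a)

q3


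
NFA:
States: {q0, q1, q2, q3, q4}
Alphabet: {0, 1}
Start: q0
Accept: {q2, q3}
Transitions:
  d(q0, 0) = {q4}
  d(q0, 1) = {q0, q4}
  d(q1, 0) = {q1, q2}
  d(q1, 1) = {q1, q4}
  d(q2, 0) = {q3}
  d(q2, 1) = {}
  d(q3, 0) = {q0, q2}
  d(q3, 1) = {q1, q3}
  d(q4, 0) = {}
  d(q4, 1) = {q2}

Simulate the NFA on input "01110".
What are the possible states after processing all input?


Start: {q0}
  --0--> {q4}
  --1--> {q2}
  --1--> {}
  --1--> {}
  --0--> {}

{} (empty set, no valid transitions)


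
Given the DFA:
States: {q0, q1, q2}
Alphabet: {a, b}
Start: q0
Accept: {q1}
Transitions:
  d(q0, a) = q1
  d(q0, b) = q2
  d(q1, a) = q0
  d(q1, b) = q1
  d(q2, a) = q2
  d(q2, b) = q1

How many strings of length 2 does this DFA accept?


Enumerating all length-2 strings:
  "aa" -> q0 [reject]
  "ab" -> q1 [accept]
  "ba" -> q2 [reject]
  "bb" -> q1 [accept]

2 out of 4


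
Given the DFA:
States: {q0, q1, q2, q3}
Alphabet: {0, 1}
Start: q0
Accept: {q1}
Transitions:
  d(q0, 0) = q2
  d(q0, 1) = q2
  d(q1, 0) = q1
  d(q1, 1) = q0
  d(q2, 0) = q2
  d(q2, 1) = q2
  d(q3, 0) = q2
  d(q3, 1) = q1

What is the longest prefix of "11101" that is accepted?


Run the DFA, marking each prefix where the state is accepting:
  "" -> q0 [reject]
  "1" -> q2 [reject]
  "11" -> q2 [reject]
  "111" -> q2 [reject]
  "1110" -> q2 [reject]
  "11101" -> q2 [reject]

No prefix is accepted


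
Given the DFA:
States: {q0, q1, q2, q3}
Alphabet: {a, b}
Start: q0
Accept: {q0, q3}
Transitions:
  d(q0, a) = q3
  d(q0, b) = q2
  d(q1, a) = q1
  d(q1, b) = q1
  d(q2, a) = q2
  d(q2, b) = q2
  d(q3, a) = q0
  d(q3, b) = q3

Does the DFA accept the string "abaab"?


Trace: q0 -> q3 -> q3 -> q0 -> q3 -> q3
Final state: q3
Accept states: {q0, q3}

Yes, accepted (final state q3 is an accept state)


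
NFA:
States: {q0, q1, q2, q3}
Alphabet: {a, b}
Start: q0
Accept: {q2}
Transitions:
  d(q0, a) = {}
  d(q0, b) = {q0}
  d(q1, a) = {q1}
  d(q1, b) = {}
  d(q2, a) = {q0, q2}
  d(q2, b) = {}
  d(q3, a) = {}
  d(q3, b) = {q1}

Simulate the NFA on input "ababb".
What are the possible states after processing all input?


Start: {q0}
  --a--> {}
  --b--> {}
  --a--> {}
  --b--> {}
  --b--> {}

{} (empty set, no valid transitions)


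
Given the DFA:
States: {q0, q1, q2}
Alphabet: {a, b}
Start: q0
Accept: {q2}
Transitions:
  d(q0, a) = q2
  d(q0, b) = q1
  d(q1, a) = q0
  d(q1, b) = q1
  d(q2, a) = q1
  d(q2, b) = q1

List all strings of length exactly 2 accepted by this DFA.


All strings of length 2: 4 total
Accepted: 0

None


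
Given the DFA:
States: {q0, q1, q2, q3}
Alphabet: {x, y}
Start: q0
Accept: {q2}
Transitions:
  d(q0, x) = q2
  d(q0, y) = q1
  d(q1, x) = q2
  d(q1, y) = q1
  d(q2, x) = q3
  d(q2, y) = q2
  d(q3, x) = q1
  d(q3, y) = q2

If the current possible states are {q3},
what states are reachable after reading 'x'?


Apply transition on 'x' from each current state:
  d(q3, x) = q1

{q1}


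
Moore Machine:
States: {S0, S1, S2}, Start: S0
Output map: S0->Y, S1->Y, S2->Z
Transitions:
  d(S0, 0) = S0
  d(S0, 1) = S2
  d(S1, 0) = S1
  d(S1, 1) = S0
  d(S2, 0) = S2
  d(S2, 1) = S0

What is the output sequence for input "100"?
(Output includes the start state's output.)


Start: S0 (output Y)
  --1--> S2 (output Z)
  --0--> S2 (output Z)
  --0--> S2 (output Z)

"YZZZ"


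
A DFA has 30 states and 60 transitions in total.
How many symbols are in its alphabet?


Each state has exactly one transition per symbol.
|alphabet| = transitions / states = 60 / 30 = 2

2


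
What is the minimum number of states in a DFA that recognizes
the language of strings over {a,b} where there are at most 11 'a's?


States: count = 0, 1, ..., 11 (all accepting; 12 states), plus a dead state for count > 11.
Total: 12 + 1 = 13.

13


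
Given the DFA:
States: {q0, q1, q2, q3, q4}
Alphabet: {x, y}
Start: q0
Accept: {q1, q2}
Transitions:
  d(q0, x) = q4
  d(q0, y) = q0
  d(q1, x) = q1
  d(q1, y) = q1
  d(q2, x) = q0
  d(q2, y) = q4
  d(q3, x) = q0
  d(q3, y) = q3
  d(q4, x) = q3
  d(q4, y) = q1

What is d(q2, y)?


Looking up transition d(q2, y)

q4


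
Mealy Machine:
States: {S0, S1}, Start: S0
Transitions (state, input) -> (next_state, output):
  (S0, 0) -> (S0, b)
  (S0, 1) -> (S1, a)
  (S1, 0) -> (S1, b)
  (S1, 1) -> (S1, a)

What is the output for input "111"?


Step-by-step:
  (S0, 1) -> (S1, a)
  (S1, 1) -> (S1, a)
  (S1, 1) -> (S1, a)

"aaa"


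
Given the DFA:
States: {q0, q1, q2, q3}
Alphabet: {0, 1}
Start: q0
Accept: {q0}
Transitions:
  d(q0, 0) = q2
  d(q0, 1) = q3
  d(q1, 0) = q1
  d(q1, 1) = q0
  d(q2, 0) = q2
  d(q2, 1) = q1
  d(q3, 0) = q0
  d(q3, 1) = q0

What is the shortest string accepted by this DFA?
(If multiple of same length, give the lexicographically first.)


BFS by string length (lex-first path to each state shown):
  len 0: q0<-""
Found accept state at length 0.

"" (empty string)


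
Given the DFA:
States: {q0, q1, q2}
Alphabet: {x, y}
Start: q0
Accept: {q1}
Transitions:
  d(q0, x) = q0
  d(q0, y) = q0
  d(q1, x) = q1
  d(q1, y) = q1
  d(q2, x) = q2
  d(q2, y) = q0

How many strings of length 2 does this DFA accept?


Enumerating all length-2 strings:
  "xx" -> q0 [reject]
  "xy" -> q0 [reject]
  "yx" -> q0 [reject]
  "yy" -> q0 [reject]

0 out of 4


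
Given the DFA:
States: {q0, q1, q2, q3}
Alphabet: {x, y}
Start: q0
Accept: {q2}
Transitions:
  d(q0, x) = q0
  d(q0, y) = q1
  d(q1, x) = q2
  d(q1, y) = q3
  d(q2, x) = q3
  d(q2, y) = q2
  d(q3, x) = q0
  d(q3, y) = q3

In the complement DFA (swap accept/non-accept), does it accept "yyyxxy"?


Trace: q0 -> q1 -> q3 -> q3 -> q0 -> q0 -> q1
Final: q1
Original accept: {q2}
Complement: q1 is not in original accept

Yes, complement accepts (original rejects)


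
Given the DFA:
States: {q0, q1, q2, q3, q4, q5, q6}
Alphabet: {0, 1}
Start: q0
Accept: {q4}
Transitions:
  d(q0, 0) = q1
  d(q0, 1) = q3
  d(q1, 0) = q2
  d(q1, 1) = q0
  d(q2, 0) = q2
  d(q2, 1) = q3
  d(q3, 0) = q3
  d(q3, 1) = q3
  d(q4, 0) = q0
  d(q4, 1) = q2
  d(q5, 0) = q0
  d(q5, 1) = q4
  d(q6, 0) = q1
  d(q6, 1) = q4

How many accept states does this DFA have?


Accept states listed: {q4}
Counting: q4(1)

1


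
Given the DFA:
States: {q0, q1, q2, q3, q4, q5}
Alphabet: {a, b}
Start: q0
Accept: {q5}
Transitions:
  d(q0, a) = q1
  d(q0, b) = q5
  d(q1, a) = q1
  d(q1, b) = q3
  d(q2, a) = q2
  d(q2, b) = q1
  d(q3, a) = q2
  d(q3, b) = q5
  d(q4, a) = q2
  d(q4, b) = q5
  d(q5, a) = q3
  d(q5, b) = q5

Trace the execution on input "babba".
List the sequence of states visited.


Input: babba
d(q0, b) = q5
d(q5, a) = q3
d(q3, b) = q5
d(q5, b) = q5
d(q5, a) = q3


q0 -> q5 -> q3 -> q5 -> q5 -> q3


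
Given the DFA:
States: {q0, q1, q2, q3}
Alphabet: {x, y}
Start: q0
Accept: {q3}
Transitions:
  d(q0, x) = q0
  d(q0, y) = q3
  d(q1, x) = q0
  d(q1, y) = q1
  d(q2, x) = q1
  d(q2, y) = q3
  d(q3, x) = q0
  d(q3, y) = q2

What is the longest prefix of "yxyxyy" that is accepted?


Run the DFA, marking each prefix where the state is accepting:
  "" -> q0 [reject]
  "y" -> q3 [accept]
  "yx" -> q0 [reject]
  "yxy" -> q3 [accept]
  "yxyx" -> q0 [reject]
  "yxyxy" -> q3 [accept]
  "yxyxyy" -> q2 [reject]

"yxyxy"


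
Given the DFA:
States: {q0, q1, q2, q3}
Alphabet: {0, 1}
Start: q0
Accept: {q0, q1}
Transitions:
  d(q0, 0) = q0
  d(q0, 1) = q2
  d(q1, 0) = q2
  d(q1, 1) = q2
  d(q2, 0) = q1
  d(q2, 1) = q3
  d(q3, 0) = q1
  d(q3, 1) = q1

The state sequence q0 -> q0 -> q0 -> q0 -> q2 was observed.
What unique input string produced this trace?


Trace back each transition to find the symbol:
  q0 --[0]--> q0
  q0 --[0]--> q0
  q0 --[0]--> q0
  q0 --[1]--> q2

"0001"


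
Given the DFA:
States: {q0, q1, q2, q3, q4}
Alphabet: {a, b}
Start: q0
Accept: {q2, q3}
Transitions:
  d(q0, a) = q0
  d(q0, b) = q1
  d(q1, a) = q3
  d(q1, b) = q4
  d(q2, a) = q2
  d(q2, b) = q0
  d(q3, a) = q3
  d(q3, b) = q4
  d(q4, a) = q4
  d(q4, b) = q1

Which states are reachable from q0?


BFS from q0:
  layer 0: {q0}
  layer 1: {q1}
  layer 2: {q3, q4}

{q0, q1, q3, q4}


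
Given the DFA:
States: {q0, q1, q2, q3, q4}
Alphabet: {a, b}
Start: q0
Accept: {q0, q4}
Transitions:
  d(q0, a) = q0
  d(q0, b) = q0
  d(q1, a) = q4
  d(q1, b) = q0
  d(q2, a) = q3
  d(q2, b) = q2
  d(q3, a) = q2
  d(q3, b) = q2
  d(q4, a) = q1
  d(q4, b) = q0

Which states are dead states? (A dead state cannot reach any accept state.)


Forward reachability from each state:
  q0 -> reaches accept state q0 (live)
  q1 -> reaches accept state q0 (live)
  q2 -> reaches {q2, q3}, no accept state (dead)
  q3 -> reaches {q2, q3}, no accept state (dead)
  q4 -> reaches accept state q0 (live)

{q2, q3}


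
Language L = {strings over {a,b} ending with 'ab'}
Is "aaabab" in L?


last two symbols = 'ab'

Yes, "aaabab" is in L


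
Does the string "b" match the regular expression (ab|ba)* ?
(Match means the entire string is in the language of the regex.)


|string| = 1; first = 'b'; last = 'b'

No, "b" does not match (ab|ba)*


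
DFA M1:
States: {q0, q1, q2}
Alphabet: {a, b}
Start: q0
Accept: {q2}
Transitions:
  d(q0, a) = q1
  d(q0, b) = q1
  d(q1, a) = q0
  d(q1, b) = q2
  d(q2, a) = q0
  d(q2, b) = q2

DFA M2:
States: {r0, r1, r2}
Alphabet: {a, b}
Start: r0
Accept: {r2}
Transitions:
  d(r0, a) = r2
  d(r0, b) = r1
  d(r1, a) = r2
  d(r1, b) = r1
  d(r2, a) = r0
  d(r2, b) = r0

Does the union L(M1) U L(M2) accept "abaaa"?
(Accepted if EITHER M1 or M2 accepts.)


M1: final=q0 accepted=False
M2: final=r2 accepted=True

Yes, union accepts


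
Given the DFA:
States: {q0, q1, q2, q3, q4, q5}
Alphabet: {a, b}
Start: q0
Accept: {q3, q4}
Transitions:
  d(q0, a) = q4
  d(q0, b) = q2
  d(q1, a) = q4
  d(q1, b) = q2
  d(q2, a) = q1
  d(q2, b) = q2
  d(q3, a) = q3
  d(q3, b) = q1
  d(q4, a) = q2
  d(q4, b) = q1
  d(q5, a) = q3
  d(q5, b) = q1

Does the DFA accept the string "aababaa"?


Trace: q0 -> q4 -> q2 -> q2 -> q1 -> q2 -> q1 -> q4
Final state: q4
Accept states: {q3, q4}

Yes, accepted (final state q4 is an accept state)


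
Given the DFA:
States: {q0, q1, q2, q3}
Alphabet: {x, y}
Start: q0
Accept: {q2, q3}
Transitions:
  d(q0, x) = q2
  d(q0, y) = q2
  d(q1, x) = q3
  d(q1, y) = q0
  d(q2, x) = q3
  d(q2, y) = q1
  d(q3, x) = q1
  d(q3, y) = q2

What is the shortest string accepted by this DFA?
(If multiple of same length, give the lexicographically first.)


BFS by string length (lex-first path to each state shown):
  len 0: q0<-""
  len 1: q2<-"x"
Found accept state at length 1.

"x"


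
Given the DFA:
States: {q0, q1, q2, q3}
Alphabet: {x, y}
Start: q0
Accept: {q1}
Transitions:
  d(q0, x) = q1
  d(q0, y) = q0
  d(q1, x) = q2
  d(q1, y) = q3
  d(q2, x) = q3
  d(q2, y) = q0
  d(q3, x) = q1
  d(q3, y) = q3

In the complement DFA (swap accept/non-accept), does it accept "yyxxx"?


Trace: q0 -> q0 -> q0 -> q1 -> q2 -> q3
Final: q3
Original accept: {q1}
Complement: q3 is not in original accept

Yes, complement accepts (original rejects)


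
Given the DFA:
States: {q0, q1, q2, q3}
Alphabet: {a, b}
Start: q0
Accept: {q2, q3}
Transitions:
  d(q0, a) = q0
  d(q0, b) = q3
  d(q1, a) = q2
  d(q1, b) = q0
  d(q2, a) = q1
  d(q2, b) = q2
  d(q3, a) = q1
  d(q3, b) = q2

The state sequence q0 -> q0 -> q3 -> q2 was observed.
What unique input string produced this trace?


Trace back each transition to find the symbol:
  q0 --[a]--> q0
  q0 --[b]--> q3
  q3 --[b]--> q2

"abb"


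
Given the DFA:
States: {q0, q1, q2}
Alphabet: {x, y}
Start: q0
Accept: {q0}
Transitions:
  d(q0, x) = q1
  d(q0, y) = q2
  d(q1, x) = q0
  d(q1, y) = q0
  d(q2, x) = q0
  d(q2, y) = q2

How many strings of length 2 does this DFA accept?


Enumerating all length-2 strings:
  "xx" -> q0 [accept]
  "xy" -> q0 [accept]
  "yx" -> q0 [accept]
  "yy" -> q2 [reject]

3 out of 4


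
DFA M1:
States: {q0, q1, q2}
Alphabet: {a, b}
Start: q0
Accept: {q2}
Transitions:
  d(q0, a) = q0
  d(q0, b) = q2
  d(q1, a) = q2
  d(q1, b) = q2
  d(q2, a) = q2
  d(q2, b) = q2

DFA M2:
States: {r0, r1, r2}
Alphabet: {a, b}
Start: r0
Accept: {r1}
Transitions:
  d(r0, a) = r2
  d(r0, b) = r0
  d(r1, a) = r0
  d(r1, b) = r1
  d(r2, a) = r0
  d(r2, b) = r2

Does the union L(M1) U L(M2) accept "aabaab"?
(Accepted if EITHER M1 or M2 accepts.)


M1: final=q2 accepted=True
M2: final=r0 accepted=False

Yes, union accepts


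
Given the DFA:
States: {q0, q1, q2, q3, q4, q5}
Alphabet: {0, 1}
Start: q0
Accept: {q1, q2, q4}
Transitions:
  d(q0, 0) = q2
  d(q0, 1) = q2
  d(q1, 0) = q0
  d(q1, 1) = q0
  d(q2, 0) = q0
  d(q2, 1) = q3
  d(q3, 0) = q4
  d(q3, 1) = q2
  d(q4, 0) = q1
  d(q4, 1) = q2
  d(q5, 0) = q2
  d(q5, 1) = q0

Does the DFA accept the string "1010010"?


Trace: q0 -> q2 -> q0 -> q2 -> q0 -> q2 -> q3 -> q4
Final state: q4
Accept states: {q1, q2, q4}

Yes, accepted (final state q4 is an accept state)


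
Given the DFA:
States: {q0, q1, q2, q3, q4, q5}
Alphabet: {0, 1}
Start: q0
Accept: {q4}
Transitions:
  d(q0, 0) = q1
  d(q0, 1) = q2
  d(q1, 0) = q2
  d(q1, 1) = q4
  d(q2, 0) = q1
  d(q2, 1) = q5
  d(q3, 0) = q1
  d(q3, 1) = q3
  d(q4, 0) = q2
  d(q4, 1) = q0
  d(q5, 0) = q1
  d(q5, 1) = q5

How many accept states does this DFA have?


Accept states listed: {q4}
Counting: q4(1)

1


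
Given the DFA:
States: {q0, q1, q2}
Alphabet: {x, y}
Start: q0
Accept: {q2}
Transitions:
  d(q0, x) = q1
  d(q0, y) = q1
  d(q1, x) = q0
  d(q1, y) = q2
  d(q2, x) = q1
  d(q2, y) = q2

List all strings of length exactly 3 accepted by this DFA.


All strings of length 3: 8 total
Accepted: 2

"xyy", "yyy"


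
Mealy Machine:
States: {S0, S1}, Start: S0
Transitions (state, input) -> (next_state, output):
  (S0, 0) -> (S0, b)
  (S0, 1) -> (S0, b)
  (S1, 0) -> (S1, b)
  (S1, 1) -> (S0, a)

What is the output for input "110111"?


Step-by-step:
  (S0, 1) -> (S0, b)
  (S0, 1) -> (S0, b)
  (S0, 0) -> (S0, b)
  (S0, 1) -> (S0, b)
  (S0, 1) -> (S0, b)
  (S0, 1) -> (S0, b)

"bbbbbb"


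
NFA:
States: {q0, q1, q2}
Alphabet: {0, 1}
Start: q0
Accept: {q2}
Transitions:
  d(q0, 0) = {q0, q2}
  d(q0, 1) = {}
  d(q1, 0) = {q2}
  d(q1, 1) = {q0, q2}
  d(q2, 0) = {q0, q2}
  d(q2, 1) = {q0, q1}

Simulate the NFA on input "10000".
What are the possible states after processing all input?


Start: {q0}
  --1--> {}
  --0--> {}
  --0--> {}
  --0--> {}
  --0--> {}

{} (empty set, no valid transitions)


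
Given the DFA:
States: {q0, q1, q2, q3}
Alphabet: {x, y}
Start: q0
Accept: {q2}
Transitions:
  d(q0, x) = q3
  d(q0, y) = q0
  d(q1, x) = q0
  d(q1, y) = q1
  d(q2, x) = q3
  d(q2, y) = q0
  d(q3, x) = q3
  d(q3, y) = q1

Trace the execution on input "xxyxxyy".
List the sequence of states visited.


Input: xxyxxyy
d(q0, x) = q3
d(q3, x) = q3
d(q3, y) = q1
d(q1, x) = q0
d(q0, x) = q3
d(q3, y) = q1
d(q1, y) = q1


q0 -> q3 -> q3 -> q1 -> q0 -> q3 -> q1 -> q1


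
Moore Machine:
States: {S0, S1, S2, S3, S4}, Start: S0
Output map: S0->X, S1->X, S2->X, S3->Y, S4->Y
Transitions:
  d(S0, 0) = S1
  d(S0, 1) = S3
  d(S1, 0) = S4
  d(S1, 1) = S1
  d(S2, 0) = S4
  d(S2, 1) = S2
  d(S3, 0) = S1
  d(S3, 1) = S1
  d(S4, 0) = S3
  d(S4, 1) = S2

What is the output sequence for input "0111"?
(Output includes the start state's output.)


Start: S0 (output X)
  --0--> S1 (output X)
  --1--> S1 (output X)
  --1--> S1 (output X)
  --1--> S1 (output X)

"XXXXX"


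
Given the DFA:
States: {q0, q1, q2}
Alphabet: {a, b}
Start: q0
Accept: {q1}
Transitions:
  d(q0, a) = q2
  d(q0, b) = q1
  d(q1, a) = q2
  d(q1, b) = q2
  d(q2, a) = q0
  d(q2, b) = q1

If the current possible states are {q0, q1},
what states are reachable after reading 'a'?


Apply transition on 'a' from each current state:
  d(q0, a) = q2
  d(q1, a) = q2

{q2}


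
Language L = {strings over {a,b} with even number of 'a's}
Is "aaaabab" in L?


count('a') = 5; 5 mod 2 = 1

No, "aaaabab" is not in L


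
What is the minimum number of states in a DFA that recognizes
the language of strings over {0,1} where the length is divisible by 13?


States track (length) mod 13.
Need 13 states: one per remainder 0..12; accept = remainder 0.

13


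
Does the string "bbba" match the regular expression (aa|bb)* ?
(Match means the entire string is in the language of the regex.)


|string| = 4; first = 'b'; last = 'a'

No, "bbba" does not match (aa|bb)*


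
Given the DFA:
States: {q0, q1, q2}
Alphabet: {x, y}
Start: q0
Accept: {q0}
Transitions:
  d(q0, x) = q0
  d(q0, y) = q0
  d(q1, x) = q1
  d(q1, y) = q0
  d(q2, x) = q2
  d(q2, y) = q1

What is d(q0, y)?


Looking up transition d(q0, y)

q0


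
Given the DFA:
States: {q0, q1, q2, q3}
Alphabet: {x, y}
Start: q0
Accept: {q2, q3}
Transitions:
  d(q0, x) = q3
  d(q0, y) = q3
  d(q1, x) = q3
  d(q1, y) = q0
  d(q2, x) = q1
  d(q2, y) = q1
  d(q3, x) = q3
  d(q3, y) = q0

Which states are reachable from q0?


BFS from q0:
  layer 0: {q0}
  layer 1: {q3}

{q0, q3}


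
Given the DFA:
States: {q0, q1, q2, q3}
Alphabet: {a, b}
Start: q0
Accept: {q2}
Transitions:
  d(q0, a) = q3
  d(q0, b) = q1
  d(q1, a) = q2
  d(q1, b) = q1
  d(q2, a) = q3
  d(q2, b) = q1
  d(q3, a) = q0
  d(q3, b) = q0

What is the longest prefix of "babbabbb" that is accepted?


Run the DFA, marking each prefix where the state is accepting:
  "" -> q0 [reject]
  "b" -> q1 [reject]
  "ba" -> q2 [accept]
  "bab" -> q1 [reject]
  "babb" -> q1 [reject]
  "babba" -> q2 [accept]
  "babbab" -> q1 [reject]
  "babbabb" -> q1 [reject]
  "babbabbb" -> q1 [reject]

"babba"


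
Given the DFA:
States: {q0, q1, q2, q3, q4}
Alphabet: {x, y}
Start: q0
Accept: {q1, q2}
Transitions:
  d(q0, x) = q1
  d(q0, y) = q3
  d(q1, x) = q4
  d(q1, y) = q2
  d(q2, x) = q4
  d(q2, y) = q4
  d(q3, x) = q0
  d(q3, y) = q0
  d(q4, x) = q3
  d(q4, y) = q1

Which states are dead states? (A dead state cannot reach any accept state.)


Forward reachability from each state:
  q0 -> reaches accept state q1 (live)
  q1 -> reaches accept state q1 (live)
  q2 -> reaches accept state q1 (live)
  q3 -> reaches accept state q1 (live)
  q4 -> reaches accept state q1 (live)

None (all states can reach an accept state)


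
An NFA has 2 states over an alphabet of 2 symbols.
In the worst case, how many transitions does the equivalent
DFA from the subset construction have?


Subset construction: one DFA state per subset of NFA states = 2^2 = 4 states.
Each DFA state has 2 outgoing transitions: 4 * 2 = 8

8


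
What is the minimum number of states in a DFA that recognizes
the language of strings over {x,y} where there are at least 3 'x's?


States: count = 0, 1, ..., 2, and a final '>= 3' state.
Total: 3 + 1 = 4. Accept = '>= 3' state.

4


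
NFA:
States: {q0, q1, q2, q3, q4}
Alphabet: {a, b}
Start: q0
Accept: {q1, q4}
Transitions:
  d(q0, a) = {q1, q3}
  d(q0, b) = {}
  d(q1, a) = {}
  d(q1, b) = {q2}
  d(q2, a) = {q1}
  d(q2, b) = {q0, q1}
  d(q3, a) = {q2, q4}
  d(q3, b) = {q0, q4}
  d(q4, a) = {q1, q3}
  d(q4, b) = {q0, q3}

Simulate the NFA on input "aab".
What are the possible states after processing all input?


Start: {q0}
  --a--> {q1, q3}
  --a--> {q2, q4}
  --b--> {q0, q1, q3}

{q0, q1, q3}


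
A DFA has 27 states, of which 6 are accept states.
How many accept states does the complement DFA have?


Complement swaps accept and non-accept states.
27 - 6 = 21

21


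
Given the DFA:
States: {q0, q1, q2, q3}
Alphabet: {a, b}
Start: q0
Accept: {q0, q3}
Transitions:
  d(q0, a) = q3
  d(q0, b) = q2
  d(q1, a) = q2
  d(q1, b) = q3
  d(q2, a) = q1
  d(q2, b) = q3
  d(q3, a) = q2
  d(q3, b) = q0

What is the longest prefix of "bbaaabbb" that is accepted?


Run the DFA, marking each prefix where the state is accepting:
  "" -> q0 [accept]
  "b" -> q2 [reject]
  "bb" -> q3 [accept]
  "bba" -> q2 [reject]
  "bbaa" -> q1 [reject]
  "bbaaa" -> q2 [reject]
  "bbaaab" -> q3 [accept]
  "bbaaabb" -> q0 [accept]
  "bbaaabbb" -> q2 [reject]

"bbaaabb"


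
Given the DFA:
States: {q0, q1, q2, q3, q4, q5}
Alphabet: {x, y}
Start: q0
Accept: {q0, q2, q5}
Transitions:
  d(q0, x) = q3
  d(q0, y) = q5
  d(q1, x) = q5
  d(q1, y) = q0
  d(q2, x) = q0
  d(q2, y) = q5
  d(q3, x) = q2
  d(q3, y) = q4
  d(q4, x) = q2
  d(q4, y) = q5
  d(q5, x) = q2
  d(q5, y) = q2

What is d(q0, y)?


Looking up transition d(q0, y)

q5


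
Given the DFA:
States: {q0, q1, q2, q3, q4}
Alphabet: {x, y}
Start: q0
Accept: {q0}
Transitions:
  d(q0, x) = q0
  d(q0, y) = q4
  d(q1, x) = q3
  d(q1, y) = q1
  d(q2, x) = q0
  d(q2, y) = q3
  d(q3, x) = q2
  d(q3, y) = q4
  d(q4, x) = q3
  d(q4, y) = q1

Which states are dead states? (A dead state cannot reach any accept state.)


Forward reachability from each state:
  q0 -> reaches accept state q0 (live)
  q1 -> reaches accept state q0 (live)
  q2 -> reaches accept state q0 (live)
  q3 -> reaches accept state q0 (live)
  q4 -> reaches accept state q0 (live)

None (all states can reach an accept state)


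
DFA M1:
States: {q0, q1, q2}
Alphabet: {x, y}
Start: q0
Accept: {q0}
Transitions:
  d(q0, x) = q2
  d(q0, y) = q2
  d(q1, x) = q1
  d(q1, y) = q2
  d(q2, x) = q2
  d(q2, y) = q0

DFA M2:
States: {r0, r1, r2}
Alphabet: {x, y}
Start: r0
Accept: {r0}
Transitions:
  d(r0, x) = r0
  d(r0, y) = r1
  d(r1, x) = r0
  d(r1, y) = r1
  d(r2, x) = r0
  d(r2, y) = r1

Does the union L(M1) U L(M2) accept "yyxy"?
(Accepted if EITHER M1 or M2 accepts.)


M1: final=q0 accepted=True
M2: final=r1 accepted=False

Yes, union accepts


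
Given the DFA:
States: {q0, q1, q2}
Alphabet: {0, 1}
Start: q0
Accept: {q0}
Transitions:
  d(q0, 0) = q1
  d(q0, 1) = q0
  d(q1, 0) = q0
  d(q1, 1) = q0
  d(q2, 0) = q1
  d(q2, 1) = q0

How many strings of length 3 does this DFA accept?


Enumerating all length-3 strings:
  "000" -> q1 [reject]
  "001" -> q0 [accept]
  "010" -> q1 [reject]
  "011" -> q0 [accept]
  "100" -> q0 [accept]
  "101" -> q0 [accept]
  "110" -> q1 [reject]
  "111" -> q0 [accept]

5 out of 8


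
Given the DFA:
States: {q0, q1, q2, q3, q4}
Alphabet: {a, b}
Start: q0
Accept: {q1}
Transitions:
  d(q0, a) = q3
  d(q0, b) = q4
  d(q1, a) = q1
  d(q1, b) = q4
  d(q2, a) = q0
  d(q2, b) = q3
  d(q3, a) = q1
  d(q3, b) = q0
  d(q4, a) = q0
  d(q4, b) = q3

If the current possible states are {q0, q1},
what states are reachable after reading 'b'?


Apply transition on 'b' from each current state:
  d(q0, b) = q4
  d(q1, b) = q4

{q4}


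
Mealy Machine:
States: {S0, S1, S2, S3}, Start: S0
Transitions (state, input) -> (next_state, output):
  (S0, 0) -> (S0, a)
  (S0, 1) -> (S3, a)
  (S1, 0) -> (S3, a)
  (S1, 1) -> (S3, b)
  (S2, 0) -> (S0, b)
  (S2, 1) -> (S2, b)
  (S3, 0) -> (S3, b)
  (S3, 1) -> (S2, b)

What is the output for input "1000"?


Step-by-step:
  (S0, 1) -> (S3, a)
  (S3, 0) -> (S3, b)
  (S3, 0) -> (S3, b)
  (S3, 0) -> (S3, b)

"abbb"


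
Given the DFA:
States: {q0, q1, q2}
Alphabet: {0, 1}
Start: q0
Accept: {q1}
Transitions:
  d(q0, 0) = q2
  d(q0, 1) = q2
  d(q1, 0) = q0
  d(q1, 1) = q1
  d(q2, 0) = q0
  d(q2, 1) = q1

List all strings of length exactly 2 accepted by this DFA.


All strings of length 2: 4 total
Accepted: 2

"01", "11"


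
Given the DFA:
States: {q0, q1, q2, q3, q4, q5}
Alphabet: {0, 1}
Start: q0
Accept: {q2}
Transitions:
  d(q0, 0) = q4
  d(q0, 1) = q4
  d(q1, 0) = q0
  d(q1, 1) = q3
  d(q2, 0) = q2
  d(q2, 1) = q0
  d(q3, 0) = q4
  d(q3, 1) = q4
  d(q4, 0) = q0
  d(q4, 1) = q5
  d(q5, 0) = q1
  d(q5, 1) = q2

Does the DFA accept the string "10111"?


Trace: q0 -> q4 -> q0 -> q4 -> q5 -> q2
Final state: q2
Accept states: {q2}

Yes, accepted (final state q2 is an accept state)


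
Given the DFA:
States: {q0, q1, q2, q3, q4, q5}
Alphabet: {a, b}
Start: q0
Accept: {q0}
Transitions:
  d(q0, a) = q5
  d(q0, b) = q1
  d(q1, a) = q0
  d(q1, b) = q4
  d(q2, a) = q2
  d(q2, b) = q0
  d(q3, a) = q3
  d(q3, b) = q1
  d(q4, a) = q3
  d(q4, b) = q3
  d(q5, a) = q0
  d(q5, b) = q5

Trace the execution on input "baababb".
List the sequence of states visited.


Input: baababb
d(q0, b) = q1
d(q1, a) = q0
d(q0, a) = q5
d(q5, b) = q5
d(q5, a) = q0
d(q0, b) = q1
d(q1, b) = q4


q0 -> q1 -> q0 -> q5 -> q5 -> q0 -> q1 -> q4


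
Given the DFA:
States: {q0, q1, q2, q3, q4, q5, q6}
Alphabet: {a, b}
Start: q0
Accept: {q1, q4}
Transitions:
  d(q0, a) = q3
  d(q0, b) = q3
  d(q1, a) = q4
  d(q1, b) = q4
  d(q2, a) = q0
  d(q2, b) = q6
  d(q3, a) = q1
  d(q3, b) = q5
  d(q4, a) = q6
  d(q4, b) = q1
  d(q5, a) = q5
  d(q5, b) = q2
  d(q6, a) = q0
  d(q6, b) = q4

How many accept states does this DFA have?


Accept states listed: {q1, q4}
Counting: q1(1) q4(2)

2


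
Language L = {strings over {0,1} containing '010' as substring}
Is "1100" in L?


'010' does not occur

No, "1100" is not in L


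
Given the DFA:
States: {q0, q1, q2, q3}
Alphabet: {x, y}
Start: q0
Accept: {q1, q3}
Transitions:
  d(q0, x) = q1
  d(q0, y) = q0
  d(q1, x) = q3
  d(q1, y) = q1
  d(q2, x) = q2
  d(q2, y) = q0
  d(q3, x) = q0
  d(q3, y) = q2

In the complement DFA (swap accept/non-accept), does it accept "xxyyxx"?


Trace: q0 -> q1 -> q3 -> q2 -> q0 -> q1 -> q3
Final: q3
Original accept: {q1, q3}
Complement: q3 is in original accept

No, complement rejects (original accepts)


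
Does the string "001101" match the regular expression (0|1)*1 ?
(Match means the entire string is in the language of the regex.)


|string| = 6; first = '0'; last = '1'

Yes, "001101" matches (0|1)*1


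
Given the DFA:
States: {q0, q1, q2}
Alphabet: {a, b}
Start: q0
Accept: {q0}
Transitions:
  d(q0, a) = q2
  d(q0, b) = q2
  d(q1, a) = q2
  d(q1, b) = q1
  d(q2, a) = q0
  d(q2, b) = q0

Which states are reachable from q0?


BFS from q0:
  layer 0: {q0}
  layer 1: {q2}

{q0, q2}


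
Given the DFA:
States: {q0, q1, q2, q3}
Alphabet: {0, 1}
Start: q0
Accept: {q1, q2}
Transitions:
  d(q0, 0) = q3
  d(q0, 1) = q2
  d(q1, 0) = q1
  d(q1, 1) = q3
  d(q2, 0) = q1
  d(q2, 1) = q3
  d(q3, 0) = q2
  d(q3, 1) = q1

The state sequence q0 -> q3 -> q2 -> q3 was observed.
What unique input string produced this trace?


Trace back each transition to find the symbol:
  q0 --[0]--> q3
  q3 --[0]--> q2
  q2 --[1]--> q3

"001"


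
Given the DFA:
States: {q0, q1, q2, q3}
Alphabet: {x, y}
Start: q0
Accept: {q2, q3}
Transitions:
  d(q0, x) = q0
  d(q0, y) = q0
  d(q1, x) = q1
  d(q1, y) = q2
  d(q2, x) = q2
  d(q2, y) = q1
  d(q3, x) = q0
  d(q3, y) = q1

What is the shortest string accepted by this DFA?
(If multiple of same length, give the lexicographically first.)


BFS by string length (lex-first path to each state shown):
  len 0: q0<-""
  len 1: q0<-"x"
  len 2: q0<-"xx"
  len 3: q0<-"xxx"
  len 4: q0<-"xxxx"
  len 5: q0<-"xxxxx"
  len 6: q0<-"xxxxxx"
  len 7: q0<-"xxxxxxx"
  len 8: q0<-"xxxxxxxx"

No string accepted (empty language)


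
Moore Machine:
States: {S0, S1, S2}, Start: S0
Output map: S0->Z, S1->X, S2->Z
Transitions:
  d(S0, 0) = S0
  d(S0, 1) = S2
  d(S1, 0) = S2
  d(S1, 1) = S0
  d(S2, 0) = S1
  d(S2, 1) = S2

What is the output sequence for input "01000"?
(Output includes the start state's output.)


Start: S0 (output Z)
  --0--> S0 (output Z)
  --1--> S2 (output Z)
  --0--> S1 (output X)
  --0--> S2 (output Z)
  --0--> S1 (output X)

"ZZZXZX"


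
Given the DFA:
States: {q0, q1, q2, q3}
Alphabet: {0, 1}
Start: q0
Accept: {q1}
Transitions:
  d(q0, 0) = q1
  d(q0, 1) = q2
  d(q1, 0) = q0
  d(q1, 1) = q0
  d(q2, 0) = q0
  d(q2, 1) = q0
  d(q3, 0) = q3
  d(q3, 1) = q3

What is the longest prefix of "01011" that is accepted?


Run the DFA, marking each prefix where the state is accepting:
  "" -> q0 [reject]
  "0" -> q1 [accept]
  "01" -> q0 [reject]
  "010" -> q1 [accept]
  "0101" -> q0 [reject]
  "01011" -> q2 [reject]

"010"


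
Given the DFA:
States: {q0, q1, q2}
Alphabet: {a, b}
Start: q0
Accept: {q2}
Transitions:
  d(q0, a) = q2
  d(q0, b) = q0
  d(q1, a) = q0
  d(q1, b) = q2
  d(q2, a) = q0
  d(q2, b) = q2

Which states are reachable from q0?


BFS from q0:
  layer 0: {q0}
  layer 1: {q2}

{q0, q2}


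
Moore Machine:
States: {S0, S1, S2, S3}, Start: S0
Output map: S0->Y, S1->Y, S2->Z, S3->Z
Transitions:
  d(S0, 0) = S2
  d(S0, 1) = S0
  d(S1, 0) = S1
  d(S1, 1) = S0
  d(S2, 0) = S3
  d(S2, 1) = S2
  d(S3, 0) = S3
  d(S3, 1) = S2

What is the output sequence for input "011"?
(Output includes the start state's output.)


Start: S0 (output Y)
  --0--> S2 (output Z)
  --1--> S2 (output Z)
  --1--> S2 (output Z)

"YZZZ"


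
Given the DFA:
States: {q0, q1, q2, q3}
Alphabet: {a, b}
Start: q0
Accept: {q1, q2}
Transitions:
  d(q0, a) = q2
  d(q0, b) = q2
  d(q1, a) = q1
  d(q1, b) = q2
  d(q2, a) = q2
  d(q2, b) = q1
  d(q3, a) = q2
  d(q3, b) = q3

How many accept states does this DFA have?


Accept states listed: {q1, q2}
Counting: q1(1) q2(2)

2


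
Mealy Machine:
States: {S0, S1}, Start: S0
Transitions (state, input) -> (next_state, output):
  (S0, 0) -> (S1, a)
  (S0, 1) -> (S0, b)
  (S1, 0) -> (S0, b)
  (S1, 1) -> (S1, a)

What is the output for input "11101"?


Step-by-step:
  (S0, 1) -> (S0, b)
  (S0, 1) -> (S0, b)
  (S0, 1) -> (S0, b)
  (S0, 0) -> (S1, a)
  (S1, 1) -> (S1, a)

"bbbaa"


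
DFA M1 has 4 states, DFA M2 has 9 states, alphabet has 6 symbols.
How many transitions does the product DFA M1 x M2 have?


Product DFA has 4 * 9 = 36 states.
Each has 6 transitions: 36 * 6 = 216

216


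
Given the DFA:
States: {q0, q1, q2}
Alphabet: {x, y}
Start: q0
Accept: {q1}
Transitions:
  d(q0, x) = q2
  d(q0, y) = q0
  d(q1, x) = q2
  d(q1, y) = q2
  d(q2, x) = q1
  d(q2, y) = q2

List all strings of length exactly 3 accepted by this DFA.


All strings of length 3: 8 total
Accepted: 2

"xyx", "yxx"


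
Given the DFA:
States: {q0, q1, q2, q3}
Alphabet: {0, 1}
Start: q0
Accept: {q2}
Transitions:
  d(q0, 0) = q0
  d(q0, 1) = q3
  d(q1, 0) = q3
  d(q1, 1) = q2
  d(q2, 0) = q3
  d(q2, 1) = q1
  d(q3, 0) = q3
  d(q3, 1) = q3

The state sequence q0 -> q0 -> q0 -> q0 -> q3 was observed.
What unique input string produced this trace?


Trace back each transition to find the symbol:
  q0 --[0]--> q0
  q0 --[0]--> q0
  q0 --[0]--> q0
  q0 --[1]--> q3

"0001"


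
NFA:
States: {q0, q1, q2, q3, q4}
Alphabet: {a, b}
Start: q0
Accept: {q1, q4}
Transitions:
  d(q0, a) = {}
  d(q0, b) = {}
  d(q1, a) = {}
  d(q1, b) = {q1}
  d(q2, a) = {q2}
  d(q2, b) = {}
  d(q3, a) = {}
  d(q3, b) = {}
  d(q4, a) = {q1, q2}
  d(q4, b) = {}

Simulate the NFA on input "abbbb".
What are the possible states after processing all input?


Start: {q0}
  --a--> {}
  --b--> {}
  --b--> {}
  --b--> {}
  --b--> {}

{} (empty set, no valid transitions)


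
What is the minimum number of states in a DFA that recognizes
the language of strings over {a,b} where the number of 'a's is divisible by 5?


States track (count of 'a') mod 5.
Need 5 states: one per remainder 0..4; accept = remainder 0.

5


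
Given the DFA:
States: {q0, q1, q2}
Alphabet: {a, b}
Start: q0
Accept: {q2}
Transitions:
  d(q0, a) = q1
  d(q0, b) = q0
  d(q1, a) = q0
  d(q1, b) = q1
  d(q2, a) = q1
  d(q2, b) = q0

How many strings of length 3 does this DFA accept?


Enumerating all length-3 strings:
  "aaa" -> q1 [reject]
  "aab" -> q0 [reject]
  "aba" -> q0 [reject]
  "abb" -> q1 [reject]
  "baa" -> q0 [reject]
  "bab" -> q1 [reject]
  "bba" -> q1 [reject]
  "bbb" -> q0 [reject]

0 out of 8


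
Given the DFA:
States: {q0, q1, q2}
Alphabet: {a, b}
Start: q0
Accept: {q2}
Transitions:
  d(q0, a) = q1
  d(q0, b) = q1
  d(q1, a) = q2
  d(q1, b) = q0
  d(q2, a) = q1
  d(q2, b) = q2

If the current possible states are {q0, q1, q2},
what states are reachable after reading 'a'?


Apply transition on 'a' from each current state:
  d(q0, a) = q1
  d(q1, a) = q2
  d(q2, a) = q1

{q1, q2}


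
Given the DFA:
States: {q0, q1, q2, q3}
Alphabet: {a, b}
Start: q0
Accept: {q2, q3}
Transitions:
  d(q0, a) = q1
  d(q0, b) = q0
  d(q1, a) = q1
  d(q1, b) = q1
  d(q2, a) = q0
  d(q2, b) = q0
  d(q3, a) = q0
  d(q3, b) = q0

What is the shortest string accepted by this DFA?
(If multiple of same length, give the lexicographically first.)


BFS by string length (lex-first path to each state shown):
  len 0: q0<-""
  len 1: q0<-"b", q1<-"a"
  len 2: q0<-"bb", q1<-"aa"
  len 3: q0<-"bbb", q1<-"aaa"
  len 4: q0<-"bbbb", q1<-"aaaa"
  len 5: q0<-"bbbbb", q1<-"aaaaa"
  len 6: q0<-"bbbbbb", q1<-"aaaaaa"
  len 7: q0<-"bbbbbbb", q1<-"aaaaaaa"
  len 8: q0<-"bbbbbbbb", q1<-"aaaaaaaa"

No string accepted (empty language)


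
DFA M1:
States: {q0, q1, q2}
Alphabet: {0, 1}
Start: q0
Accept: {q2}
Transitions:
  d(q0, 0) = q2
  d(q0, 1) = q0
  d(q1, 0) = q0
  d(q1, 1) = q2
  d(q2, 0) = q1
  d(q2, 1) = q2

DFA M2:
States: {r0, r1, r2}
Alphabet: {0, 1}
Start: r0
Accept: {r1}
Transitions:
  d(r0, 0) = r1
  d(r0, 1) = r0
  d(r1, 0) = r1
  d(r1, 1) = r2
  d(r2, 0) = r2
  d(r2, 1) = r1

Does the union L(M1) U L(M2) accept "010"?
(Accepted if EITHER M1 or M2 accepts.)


M1: final=q1 accepted=False
M2: final=r2 accepted=False

No, union rejects (neither accepts)
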